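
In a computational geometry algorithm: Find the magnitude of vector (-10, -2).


|u| = sqrt((-10)^2 + (-2)^2) = sqrt(104) = 10.198

10.198


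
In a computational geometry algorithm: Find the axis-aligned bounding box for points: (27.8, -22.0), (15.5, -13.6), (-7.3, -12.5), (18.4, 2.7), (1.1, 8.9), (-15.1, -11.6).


x range: [-15.1, 27.8]
y range: [-22, 8.9]
Bounding box: (-15.1,-22) to (27.8,8.9)

(-15.1,-22) to (27.8,8.9)


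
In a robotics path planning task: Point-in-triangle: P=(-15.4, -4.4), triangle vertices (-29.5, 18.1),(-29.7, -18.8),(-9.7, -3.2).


Cross products: AB x AP = 524.79, BC x BP = 64.92, CA x CP = 145.17
All same sign? yes

Yes, inside


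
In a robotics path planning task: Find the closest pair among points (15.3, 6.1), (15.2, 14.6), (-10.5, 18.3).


d(P0,P1) = 8.5006, d(P0,P2) = 28.5391, d(P1,P2) = 25.965
Closest: P0 and P1

Closest pair: (15.3, 6.1) and (15.2, 14.6), distance = 8.5006


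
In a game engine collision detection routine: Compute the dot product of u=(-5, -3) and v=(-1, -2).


u . v = u_x*v_x + u_y*v_y = (-5)*(-1) + (-3)*(-2)
= 5 + 6 = 11

11


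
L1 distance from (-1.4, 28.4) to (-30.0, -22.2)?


|(-1.4)-(-30)| + |28.4-(-22.2)| = 28.6 + 50.6 = 79.2

79.2


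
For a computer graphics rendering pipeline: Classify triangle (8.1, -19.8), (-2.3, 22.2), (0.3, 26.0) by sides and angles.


Side lengths squared: AB^2=1872.16, BC^2=21.2, CA^2=2158.48
Sorted: [21.2, 1872.16, 2158.48]
By sides: Scalene, By angles: Obtuse

Scalene, Obtuse


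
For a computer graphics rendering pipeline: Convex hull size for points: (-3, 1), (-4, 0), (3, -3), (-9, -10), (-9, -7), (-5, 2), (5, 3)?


Convex hull vertices (CCW): (-9, -10), (3, -3), (5, 3), (-5, 2), (-9, -7)
Count = 5

5


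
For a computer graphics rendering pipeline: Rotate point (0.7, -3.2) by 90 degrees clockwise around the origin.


90° CW: (x,y) -> (y, -x)
(0.7,-3.2) -> (-3.2, -0.7)

(-3.2, -0.7)


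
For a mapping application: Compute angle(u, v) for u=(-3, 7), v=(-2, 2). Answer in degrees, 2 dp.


u.v = 20, |u| = sqrt(58) = 7.6158, |v| = sqrt(8) = 2.8284
cos(theta) = u.v/(|u||v|) = 20/sqrt(464) = 0.928477
theta = acos(0.928477) = 21.8 degrees

21.8 degrees


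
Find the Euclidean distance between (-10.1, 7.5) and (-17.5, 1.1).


dx=-7.4, dy=-6.4
d^2 = (-7.4)^2 + (-6.4)^2 = 95.72
d = sqrt(95.72) = 9.7837

9.7837


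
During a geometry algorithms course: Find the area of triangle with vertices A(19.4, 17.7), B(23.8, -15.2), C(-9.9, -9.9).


Area = |x_A(y_B-y_C) + x_B(y_C-y_A) + x_C(y_A-y_B)|/2
= |(-102.82) + (-656.88) + (-325.71)|/2
= 1085.41/2 = 542.705

542.705


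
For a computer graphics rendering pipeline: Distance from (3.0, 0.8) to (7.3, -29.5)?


dx=4.3, dy=-30.3
d^2 = 4.3^2 + (-30.3)^2 = 936.58
d = sqrt(936.58) = 30.6036

30.6036


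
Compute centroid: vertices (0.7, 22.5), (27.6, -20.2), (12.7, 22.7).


Centroid = ((x_A+x_B+x_C)/3, (y_A+y_B+y_C)/3)
= ((0.7+27.6+12.7)/3, (22.5+(-20.2)+22.7)/3)
= (13.6667, 8.3333)

(13.6667, 8.3333)


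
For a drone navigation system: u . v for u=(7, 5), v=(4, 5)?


u . v = u_x*v_x + u_y*v_y = 7*4 + 5*5
= 28 + 25 = 53

53


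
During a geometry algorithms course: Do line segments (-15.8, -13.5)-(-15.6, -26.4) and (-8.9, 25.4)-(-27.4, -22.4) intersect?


Cross products: d1=389.83, d2=638.04, d3=96.79, d4=-151.42
d1*d2 < 0 and d3*d4 < 0? no

No, they don't intersect


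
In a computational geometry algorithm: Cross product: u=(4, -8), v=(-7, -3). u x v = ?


u x v = u_x*v_y - u_y*v_x = 4*(-3) - (-8)*(-7)
= (-12) - 56 = -68

-68


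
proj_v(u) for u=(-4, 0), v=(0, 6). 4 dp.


u.v = 0, |v| = sqrt(36) = 6
Scalar projection = u.v / |v| = 0 / sqrt(36) = 0

0


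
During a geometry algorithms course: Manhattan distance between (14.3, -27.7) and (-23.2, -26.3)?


|14.3-(-23.2)| + |(-27.7)-(-26.3)| = 37.5 + 1.4 = 38.9

38.9


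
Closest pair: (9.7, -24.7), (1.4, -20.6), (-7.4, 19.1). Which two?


d(P0,P1) = 9.2574, d(P0,P2) = 47.0197, d(P1,P2) = 40.6636
Closest: P0 and P1

Closest pair: (9.7, -24.7) and (1.4, -20.6), distance = 9.2574


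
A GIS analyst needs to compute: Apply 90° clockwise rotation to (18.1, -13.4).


90° CW: (x,y) -> (y, -x)
(18.1,-13.4) -> (-13.4, -18.1)

(-13.4, -18.1)


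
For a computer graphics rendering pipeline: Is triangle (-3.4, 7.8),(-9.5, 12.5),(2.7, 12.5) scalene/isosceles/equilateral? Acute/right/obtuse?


Side lengths squared: AB^2=59.3, BC^2=148.84, CA^2=59.3
Sorted: [59.3, 59.3, 148.84]
By sides: Isosceles, By angles: Obtuse

Isosceles, Obtuse


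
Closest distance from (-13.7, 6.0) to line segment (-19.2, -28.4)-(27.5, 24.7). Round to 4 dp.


Project P onto AB: t = 0.4167 (clamped to [0,1])
Closest point on segment: (0.2579, -6.2755)
Distance: 18.5879

18.5879


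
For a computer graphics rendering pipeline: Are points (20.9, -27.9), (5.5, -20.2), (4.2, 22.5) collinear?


Cross product: (5.5-20.9)*(22.5-(-27.9)) - ((-20.2)-(-27.9))*(4.2-20.9)
= -647.57

No, not collinear


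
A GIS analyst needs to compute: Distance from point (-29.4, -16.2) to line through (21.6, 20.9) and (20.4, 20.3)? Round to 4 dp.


|cross product| = 13.92
|line direction| = sqrt(1.8) = 1.3416
Distance = 13.92/sqrt(1.8) = 10.3754

10.3754


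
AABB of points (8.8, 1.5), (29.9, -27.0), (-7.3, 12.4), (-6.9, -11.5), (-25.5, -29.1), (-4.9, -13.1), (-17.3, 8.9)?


x range: [-25.5, 29.9]
y range: [-29.1, 12.4]
Bounding box: (-25.5,-29.1) to (29.9,12.4)

(-25.5,-29.1) to (29.9,12.4)


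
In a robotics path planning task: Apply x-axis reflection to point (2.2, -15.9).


Reflection over x-axis: (x,y) -> (x,-y)
(2.2, -15.9) -> (2.2, 15.9)

(2.2, 15.9)


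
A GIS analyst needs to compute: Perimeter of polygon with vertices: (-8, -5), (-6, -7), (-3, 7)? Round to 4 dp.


Sides: (-8, -5)->(-6, -7): sqrt(8) = 2.828427, (-6, -7)->(-3, 7): sqrt(205) = 14.317821, (-3, 7)->(-8, -5): sqrt(169) = 13
Sum = 30.146248
Perimeter = 30.1462

30.1462


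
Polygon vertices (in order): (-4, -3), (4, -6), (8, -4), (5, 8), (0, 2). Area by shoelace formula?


Shoelace sum: ((-4)*(-6) - 4*(-3)) + (4*(-4) - 8*(-6)) + (8*8 - 5*(-4)) + (5*2 - 0*8) + (0*(-3) - (-4)*2)
= 170
Area = |170|/2 = 85

85


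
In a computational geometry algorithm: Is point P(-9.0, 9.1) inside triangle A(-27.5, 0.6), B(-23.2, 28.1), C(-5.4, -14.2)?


Cross products: AB x AP = -472.2, BC x BP = 262.46, CA x CP = -461.65
All same sign? no

No, outside


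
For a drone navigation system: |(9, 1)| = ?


|u| = sqrt(9^2 + 1^2) = sqrt(82) = 9.0554

9.0554


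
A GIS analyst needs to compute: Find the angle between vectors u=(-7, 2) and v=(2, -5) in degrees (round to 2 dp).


u.v = -24, |u| = sqrt(53) = 7.2801, |v| = sqrt(29) = 5.3852
cos(theta) = u.v/(|u||v|) = -24/sqrt(1537) = -0.612173
theta = acos(-0.612173) = 127.75 degrees

127.75 degrees


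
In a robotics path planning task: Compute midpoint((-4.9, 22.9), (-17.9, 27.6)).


M = (((-4.9)+(-17.9))/2, (22.9+27.6)/2)
= (-11.4, 25.25)

(-11.4, 25.25)


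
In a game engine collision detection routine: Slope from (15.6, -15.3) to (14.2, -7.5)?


slope = (y2-y1)/(x2-x1) = ((-7.5)-(-15.3))/(14.2-15.6) = 7.8/(-1.4) = -5.5714

-5.5714


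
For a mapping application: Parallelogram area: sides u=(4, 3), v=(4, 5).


|u x v| = |4*5 - 3*4|
= |20 - 12| = 8

8


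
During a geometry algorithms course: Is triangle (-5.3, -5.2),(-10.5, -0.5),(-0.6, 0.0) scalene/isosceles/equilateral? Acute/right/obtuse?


Side lengths squared: AB^2=49.13, BC^2=98.26, CA^2=49.13
Sorted: [49.13, 49.13, 98.26]
By sides: Isosceles, By angles: Right

Isosceles, Right


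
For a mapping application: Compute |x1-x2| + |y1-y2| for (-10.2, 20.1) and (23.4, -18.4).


|(-10.2)-23.4| + |20.1-(-18.4)| = 33.6 + 38.5 = 72.1

72.1


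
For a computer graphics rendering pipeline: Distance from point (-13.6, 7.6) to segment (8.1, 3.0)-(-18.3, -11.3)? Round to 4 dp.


Project P onto AB: t = 0.5625 (clamped to [0,1])
Closest point on segment: (-6.751, -5.0443)
Distance: 14.3801

14.3801


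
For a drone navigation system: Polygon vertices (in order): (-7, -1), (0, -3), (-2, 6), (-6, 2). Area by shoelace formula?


Shoelace sum: ((-7)*(-3) - 0*(-1)) + (0*6 - (-2)*(-3)) + ((-2)*2 - (-6)*6) + ((-6)*(-1) - (-7)*2)
= 67
Area = |67|/2 = 33.5

33.5


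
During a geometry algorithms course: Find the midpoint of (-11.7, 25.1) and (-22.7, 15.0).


M = (((-11.7)+(-22.7))/2, (25.1+15)/2)
= (-17.2, 20.05)

(-17.2, 20.05)


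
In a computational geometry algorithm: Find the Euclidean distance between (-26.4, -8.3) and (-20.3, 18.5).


dx=6.1, dy=26.8
d^2 = 6.1^2 + 26.8^2 = 755.45
d = sqrt(755.45) = 27.4855

27.4855


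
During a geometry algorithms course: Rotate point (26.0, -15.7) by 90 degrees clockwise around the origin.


90° CW: (x,y) -> (y, -x)
(26,-15.7) -> (-15.7, -26)

(-15.7, -26)


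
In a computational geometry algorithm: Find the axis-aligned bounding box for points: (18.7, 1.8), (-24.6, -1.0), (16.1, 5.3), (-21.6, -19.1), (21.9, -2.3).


x range: [-24.6, 21.9]
y range: [-19.1, 5.3]
Bounding box: (-24.6,-19.1) to (21.9,5.3)

(-24.6,-19.1) to (21.9,5.3)


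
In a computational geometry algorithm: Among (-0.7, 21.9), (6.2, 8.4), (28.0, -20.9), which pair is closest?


d(P0,P1) = 15.1611, d(P0,P2) = 51.5318, d(P1,P2) = 36.5203
Closest: P0 and P1

Closest pair: (-0.7, 21.9) and (6.2, 8.4), distance = 15.1611


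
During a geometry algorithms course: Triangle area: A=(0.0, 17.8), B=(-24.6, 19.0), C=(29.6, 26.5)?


Area = |x_A(y_B-y_C) + x_B(y_C-y_A) + x_C(y_A-y_B)|/2
= |0 + (-214.02) + (-35.52)|/2
= 249.54/2 = 124.77

124.77


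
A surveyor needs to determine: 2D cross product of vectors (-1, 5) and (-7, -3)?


u x v = u_x*v_y - u_y*v_x = (-1)*(-3) - 5*(-7)
= 3 - (-35) = 38

38


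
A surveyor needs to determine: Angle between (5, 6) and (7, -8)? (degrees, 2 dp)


u.v = -13, |u| = sqrt(61) = 7.8102, |v| = sqrt(113) = 10.6301
cos(theta) = u.v/(|u||v|) = -13/sqrt(6893) = -0.156581
theta = acos(-0.156581) = 99.01 degrees

99.01 degrees


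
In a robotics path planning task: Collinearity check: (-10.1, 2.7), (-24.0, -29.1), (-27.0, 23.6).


Cross product: ((-24)-(-10.1))*(23.6-2.7) - ((-29.1)-2.7)*((-27)-(-10.1))
= -827.93

No, not collinear


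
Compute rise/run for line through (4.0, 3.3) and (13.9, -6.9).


slope = (y2-y1)/(x2-x1) = ((-6.9)-3.3)/(13.9-4) = (-10.2)/9.9 = -1.0303

-1.0303


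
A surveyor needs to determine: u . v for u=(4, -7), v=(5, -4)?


u . v = u_x*v_x + u_y*v_y = 4*5 + (-7)*(-4)
= 20 + 28 = 48

48


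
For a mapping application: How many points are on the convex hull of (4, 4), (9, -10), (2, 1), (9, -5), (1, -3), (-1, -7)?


Convex hull vertices (CCW): (-1, -7), (9, -10), (9, -5), (4, 4), (2, 1)
Count = 5

5


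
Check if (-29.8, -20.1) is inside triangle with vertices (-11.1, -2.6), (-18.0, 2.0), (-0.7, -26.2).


Cross products: AB x AP = 206.77, BC x BP = -715.09, CA x CP = 623.32
All same sign? no

No, outside


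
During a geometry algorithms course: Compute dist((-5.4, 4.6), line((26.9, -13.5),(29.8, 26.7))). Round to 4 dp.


|cross product| = 1350.95
|line direction| = sqrt(1624.45) = 40.3045
Distance = 1350.95/sqrt(1624.45) = 33.5186

33.5186


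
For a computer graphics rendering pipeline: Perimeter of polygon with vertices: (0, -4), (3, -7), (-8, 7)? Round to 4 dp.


Sides: (0, -4)->(3, -7): sqrt(18) = 4.242641, (3, -7)->(-8, 7): sqrt(317) = 17.804494, (-8, 7)->(0, -4): sqrt(185) = 13.601471
Sum = 35.648606
Perimeter = 35.6486

35.6486


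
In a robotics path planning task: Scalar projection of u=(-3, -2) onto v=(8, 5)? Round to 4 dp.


u.v = -34, |v| = sqrt(89) = 9.434
Scalar projection = u.v / |v| = -34 / sqrt(89) = -3.604

-3.604


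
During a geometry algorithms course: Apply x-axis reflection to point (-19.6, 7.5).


Reflection over x-axis: (x,y) -> (x,-y)
(-19.6, 7.5) -> (-19.6, -7.5)

(-19.6, -7.5)


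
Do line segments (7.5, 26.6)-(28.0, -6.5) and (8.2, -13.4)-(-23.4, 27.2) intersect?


Cross products: d1=-1235.58, d2=-1021.92, d3=-796.83, d4=-1010.49
d1*d2 < 0 and d3*d4 < 0? no

No, they don't intersect


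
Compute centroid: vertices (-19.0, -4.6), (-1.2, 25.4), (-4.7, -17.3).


Centroid = ((x_A+x_B+x_C)/3, (y_A+y_B+y_C)/3)
= (((-19)+(-1.2)+(-4.7))/3, ((-4.6)+25.4+(-17.3))/3)
= (-8.3, 1.1667)

(-8.3, 1.1667)


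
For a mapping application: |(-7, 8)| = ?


|u| = sqrt((-7)^2 + 8^2) = sqrt(113) = 10.6301

10.6301


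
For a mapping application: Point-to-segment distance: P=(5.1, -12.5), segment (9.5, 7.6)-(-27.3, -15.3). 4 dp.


Project P onto AB: t = 0.3312 (clamped to [0,1])
Closest point on segment: (-2.6882, 0.0155)
Distance: 14.7409

14.7409


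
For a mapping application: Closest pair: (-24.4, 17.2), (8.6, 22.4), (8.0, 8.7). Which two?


d(P0,P1) = 33.4072, d(P0,P2) = 33.4964, d(P1,P2) = 13.7131
Closest: P1 and P2

Closest pair: (8.6, 22.4) and (8.0, 8.7), distance = 13.7131


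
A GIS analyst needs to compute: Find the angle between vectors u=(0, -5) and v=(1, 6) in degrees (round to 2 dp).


u.v = -30, |u| = sqrt(25) = 5, |v| = sqrt(37) = 6.0828
cos(theta) = u.v/(|u||v|) = -30/sqrt(925) = -0.986394
theta = acos(-0.986394) = 170.54 degrees

170.54 degrees


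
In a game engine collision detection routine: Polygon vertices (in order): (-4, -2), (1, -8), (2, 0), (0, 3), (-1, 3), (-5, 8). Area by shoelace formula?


Shoelace sum: ((-4)*(-8) - 1*(-2)) + (1*0 - 2*(-8)) + (2*3 - 0*0) + (0*3 - (-1)*3) + ((-1)*8 - (-5)*3) + ((-5)*(-2) - (-4)*8)
= 108
Area = |108|/2 = 54

54


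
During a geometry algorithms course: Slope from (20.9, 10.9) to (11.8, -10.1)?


slope = (y2-y1)/(x2-x1) = ((-10.1)-10.9)/(11.8-20.9) = (-21)/(-9.1) = 2.3077

2.3077


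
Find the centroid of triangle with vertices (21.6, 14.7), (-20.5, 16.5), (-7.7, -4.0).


Centroid = ((x_A+x_B+x_C)/3, (y_A+y_B+y_C)/3)
= ((21.6+(-20.5)+(-7.7))/3, (14.7+16.5+(-4))/3)
= (-2.2, 9.0667)

(-2.2, 9.0667)


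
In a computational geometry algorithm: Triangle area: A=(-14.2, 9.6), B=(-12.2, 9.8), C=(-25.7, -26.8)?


Area = |x_A(y_B-y_C) + x_B(y_C-y_A) + x_C(y_A-y_B)|/2
= |(-519.72) + 444.08 + 5.14|/2
= 70.5/2 = 35.25

35.25


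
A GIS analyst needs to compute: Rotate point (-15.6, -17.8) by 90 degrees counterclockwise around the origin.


90° CCW: (x,y) -> (-y, x)
(-15.6,-17.8) -> (17.8, -15.6)

(17.8, -15.6)


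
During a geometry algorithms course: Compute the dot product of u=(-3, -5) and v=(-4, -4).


u . v = u_x*v_x + u_y*v_y = (-3)*(-4) + (-5)*(-4)
= 12 + 20 = 32

32


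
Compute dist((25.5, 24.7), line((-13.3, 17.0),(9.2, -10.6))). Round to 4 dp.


|cross product| = 1244.13
|line direction| = sqrt(1268.01) = 35.6091
Distance = 1244.13/sqrt(1268.01) = 34.9385

34.9385


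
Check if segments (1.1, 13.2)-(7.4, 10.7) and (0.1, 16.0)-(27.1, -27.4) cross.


Cross products: d1=-32.2, d2=173.72, d3=15.14, d4=-190.78
d1*d2 < 0 and d3*d4 < 0? yes

Yes, they intersect


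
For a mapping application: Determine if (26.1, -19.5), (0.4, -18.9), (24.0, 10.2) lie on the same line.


Cross product: (0.4-26.1)*(10.2-(-19.5)) - ((-18.9)-(-19.5))*(24-26.1)
= -762.03

No, not collinear


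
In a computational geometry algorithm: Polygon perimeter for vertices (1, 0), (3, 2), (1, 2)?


Sides: (1, 0)->(3, 2): sqrt(8) = 2.828427, (3, 2)->(1, 2): sqrt(4) = 2, (1, 2)->(1, 0): sqrt(4) = 2
Sum = 6.828427
Perimeter = 6.8284

6.8284


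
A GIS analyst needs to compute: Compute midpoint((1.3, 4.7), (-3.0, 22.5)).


M = ((1.3+(-3))/2, (4.7+22.5)/2)
= (-0.85, 13.6)

(-0.85, 13.6)


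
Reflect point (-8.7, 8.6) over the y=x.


Reflection over y=x: (x,y) -> (y,x)
(-8.7, 8.6) -> (8.6, -8.7)

(8.6, -8.7)


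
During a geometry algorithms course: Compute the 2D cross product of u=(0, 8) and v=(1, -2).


u x v = u_x*v_y - u_y*v_x = 0*(-2) - 8*1
= 0 - 8 = -8

-8


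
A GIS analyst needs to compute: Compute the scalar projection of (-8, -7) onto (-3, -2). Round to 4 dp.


u.v = 38, |v| = sqrt(13) = 3.6056
Scalar projection = u.v / |v| = 38 / sqrt(13) = 10.5393

10.5393


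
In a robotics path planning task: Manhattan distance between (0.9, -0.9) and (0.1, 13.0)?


|0.9-0.1| + |(-0.9)-13| = 0.8 + 13.9 = 14.7

14.7


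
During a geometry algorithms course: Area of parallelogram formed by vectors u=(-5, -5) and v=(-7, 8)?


|u x v| = |(-5)*8 - (-5)*(-7)|
= |(-40) - 35| = 75

75


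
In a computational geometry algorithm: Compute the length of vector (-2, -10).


|u| = sqrt((-2)^2 + (-10)^2) = sqrt(104) = 10.198

10.198


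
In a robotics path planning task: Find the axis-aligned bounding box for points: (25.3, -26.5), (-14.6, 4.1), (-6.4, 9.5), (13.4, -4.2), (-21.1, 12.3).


x range: [-21.1, 25.3]
y range: [-26.5, 12.3]
Bounding box: (-21.1,-26.5) to (25.3,12.3)

(-21.1,-26.5) to (25.3,12.3)


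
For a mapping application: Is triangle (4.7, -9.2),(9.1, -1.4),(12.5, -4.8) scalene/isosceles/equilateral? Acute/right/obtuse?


Side lengths squared: AB^2=80.2, BC^2=23.12, CA^2=80.2
Sorted: [23.12, 80.2, 80.2]
By sides: Isosceles, By angles: Acute

Isosceles, Acute


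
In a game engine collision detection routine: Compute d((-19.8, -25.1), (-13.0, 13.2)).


dx=6.8, dy=38.3
d^2 = 6.8^2 + 38.3^2 = 1513.13
d = sqrt(1513.13) = 38.899

38.899


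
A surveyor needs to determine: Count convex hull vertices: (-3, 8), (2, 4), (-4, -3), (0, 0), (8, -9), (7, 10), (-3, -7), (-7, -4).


Convex hull vertices (CCW): (-7, -4), (-3, -7), (8, -9), (7, 10), (-3, 8)
Count = 5

5


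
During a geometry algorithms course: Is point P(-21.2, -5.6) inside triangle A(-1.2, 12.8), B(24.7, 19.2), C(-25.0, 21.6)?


Cross products: AB x AP = -348.56, BC x BP = 1342.72, CA x CP = -613.92
All same sign? no

No, outside


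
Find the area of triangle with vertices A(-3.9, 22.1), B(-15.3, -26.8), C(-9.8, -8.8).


Area = |x_A(y_B-y_C) + x_B(y_C-y_A) + x_C(y_A-y_B)|/2
= |70.2 + 472.77 + (-479.22)|/2
= 63.75/2 = 31.875

31.875


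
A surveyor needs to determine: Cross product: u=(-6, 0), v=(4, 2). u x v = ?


u x v = u_x*v_y - u_y*v_x = (-6)*2 - 0*4
= (-12) - 0 = -12

-12


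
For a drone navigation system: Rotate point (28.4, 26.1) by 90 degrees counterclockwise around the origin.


90° CCW: (x,y) -> (-y, x)
(28.4,26.1) -> (-26.1, 28.4)

(-26.1, 28.4)


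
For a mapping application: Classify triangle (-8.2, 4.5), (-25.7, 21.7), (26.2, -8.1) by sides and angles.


Side lengths squared: AB^2=602.09, BC^2=3581.65, CA^2=1342.12
Sorted: [602.09, 1342.12, 3581.65]
By sides: Scalene, By angles: Obtuse

Scalene, Obtuse


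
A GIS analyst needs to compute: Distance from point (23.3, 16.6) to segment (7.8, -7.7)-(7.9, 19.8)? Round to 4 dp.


Project P onto AB: t = 0.8857 (clamped to [0,1])
Closest point on segment: (7.8886, 16.656)
Distance: 15.4115

15.4115


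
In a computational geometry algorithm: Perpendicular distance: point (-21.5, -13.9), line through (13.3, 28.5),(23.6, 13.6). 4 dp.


|cross product| = 955.24
|line direction| = sqrt(328.1) = 18.1135
Distance = 955.24/sqrt(328.1) = 52.7363

52.7363


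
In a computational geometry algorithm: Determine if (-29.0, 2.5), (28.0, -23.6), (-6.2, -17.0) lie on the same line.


Cross product: (28-(-29))*((-17)-2.5) - ((-23.6)-2.5)*((-6.2)-(-29))
= -516.42

No, not collinear


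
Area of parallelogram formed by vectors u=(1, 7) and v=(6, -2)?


|u x v| = |1*(-2) - 7*6|
= |(-2) - 42| = 44

44


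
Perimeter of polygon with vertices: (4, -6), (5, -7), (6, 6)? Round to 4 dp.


Sides: (4, -6)->(5, -7): sqrt(2) = 1.414214, (5, -7)->(6, 6): sqrt(170) = 13.038405, (6, 6)->(4, -6): sqrt(148) = 12.165525
Sum = 26.618144
Perimeter = 26.6181

26.6181


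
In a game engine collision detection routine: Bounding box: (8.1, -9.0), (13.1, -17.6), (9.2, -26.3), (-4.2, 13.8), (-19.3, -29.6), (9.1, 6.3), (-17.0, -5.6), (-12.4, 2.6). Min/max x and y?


x range: [-19.3, 13.1]
y range: [-29.6, 13.8]
Bounding box: (-19.3,-29.6) to (13.1,13.8)

(-19.3,-29.6) to (13.1,13.8)


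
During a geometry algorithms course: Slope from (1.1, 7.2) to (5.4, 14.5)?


slope = (y2-y1)/(x2-x1) = (14.5-7.2)/(5.4-1.1) = 7.3/4.3 = 1.6977

1.6977


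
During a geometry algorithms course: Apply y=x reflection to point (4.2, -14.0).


Reflection over y=x: (x,y) -> (y,x)
(4.2, -14) -> (-14, 4.2)

(-14, 4.2)


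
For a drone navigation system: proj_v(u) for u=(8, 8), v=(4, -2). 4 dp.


u.v = 16, |v| = sqrt(20) = 4.4721
Scalar projection = u.v / |v| = 16 / sqrt(20) = 3.5777

3.5777


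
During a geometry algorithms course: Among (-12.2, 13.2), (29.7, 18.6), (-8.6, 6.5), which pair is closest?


d(P0,P1) = 42.2465, d(P0,P2) = 7.6059, d(P1,P2) = 40.1659
Closest: P0 and P2

Closest pair: (-12.2, 13.2) and (-8.6, 6.5), distance = 7.6059


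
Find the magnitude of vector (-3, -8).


|u| = sqrt((-3)^2 + (-8)^2) = sqrt(73) = 8.544

8.544


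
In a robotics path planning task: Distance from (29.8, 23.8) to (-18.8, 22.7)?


dx=-48.6, dy=-1.1
d^2 = (-48.6)^2 + (-1.1)^2 = 2363.17
d = sqrt(2363.17) = 48.6124

48.6124


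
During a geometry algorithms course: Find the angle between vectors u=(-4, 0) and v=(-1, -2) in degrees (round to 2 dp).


u.v = 4, |u| = sqrt(16) = 4, |v| = sqrt(5) = 2.2361
cos(theta) = u.v/(|u||v|) = 4/sqrt(80) = 0.447214
theta = acos(0.447214) = 63.43 degrees

63.43 degrees


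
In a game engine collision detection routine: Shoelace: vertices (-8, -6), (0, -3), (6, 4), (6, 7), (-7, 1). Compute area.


Shoelace sum: ((-8)*(-3) - 0*(-6)) + (0*4 - 6*(-3)) + (6*7 - 6*4) + (6*1 - (-7)*7) + ((-7)*(-6) - (-8)*1)
= 165
Area = |165|/2 = 82.5

82.5


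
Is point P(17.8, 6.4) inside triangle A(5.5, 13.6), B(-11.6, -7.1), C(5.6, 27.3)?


Cross products: AB x AP = 377.73, BC x BP = -779.16, CA x CP = 169.23
All same sign? no

No, outside


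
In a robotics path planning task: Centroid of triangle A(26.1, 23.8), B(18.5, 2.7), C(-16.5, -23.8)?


Centroid = ((x_A+x_B+x_C)/3, (y_A+y_B+y_C)/3)
= ((26.1+18.5+(-16.5))/3, (23.8+2.7+(-23.8))/3)
= (9.3667, 0.9)

(9.3667, 0.9)


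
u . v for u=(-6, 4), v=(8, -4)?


u . v = u_x*v_x + u_y*v_y = (-6)*8 + 4*(-4)
= (-48) + (-16) = -64

-64


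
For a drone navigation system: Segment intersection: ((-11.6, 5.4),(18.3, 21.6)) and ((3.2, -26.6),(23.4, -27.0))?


Cross products: d1=640.48, d2=979.68, d3=-1196.56, d4=-1535.76
d1*d2 < 0 and d3*d4 < 0? no

No, they don't intersect


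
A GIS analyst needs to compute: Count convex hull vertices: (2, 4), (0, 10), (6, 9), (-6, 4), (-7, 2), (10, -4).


Convex hull vertices (CCW): (-7, 2), (10, -4), (6, 9), (0, 10), (-6, 4)
Count = 5

5


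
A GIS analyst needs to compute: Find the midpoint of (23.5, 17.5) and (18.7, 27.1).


M = ((23.5+18.7)/2, (17.5+27.1)/2)
= (21.1, 22.3)

(21.1, 22.3)


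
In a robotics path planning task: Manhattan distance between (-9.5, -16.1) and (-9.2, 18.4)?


|(-9.5)-(-9.2)| + |(-16.1)-18.4| = 0.3 + 34.5 = 34.8

34.8


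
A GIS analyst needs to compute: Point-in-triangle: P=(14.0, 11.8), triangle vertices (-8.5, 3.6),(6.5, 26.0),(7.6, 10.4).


Cross products: AB x AP = -381, BC x BP = 101.38, CA x CP = 20.98
All same sign? no

No, outside


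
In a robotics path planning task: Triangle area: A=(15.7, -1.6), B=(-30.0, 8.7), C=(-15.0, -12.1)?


Area = |x_A(y_B-y_C) + x_B(y_C-y_A) + x_C(y_A-y_B)|/2
= |326.56 + 315 + 154.5|/2
= 796.06/2 = 398.03

398.03


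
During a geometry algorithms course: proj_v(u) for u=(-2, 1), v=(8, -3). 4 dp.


u.v = -19, |v| = sqrt(73) = 8.544
Scalar projection = u.v / |v| = -19 / sqrt(73) = -2.2238

-2.2238


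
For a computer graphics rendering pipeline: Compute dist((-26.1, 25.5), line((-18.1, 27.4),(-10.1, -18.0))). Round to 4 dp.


|cross product| = 378.4
|line direction| = sqrt(2125.16) = 46.0995
Distance = 378.4/sqrt(2125.16) = 8.2083

8.2083


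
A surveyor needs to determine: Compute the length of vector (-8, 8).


|u| = sqrt((-8)^2 + 8^2) = sqrt(128) = 11.3137

11.3137


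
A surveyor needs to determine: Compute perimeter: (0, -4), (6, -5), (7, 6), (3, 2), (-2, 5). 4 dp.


Sides: (0, -4)->(6, -5): sqrt(37) = 6.082763, (6, -5)->(7, 6): sqrt(122) = 11.045361, (7, 6)->(3, 2): sqrt(32) = 5.656854, (3, 2)->(-2, 5): sqrt(34) = 5.830952, (-2, 5)->(0, -4): sqrt(85) = 9.219544
Sum = 37.835474
Perimeter = 37.8355

37.8355


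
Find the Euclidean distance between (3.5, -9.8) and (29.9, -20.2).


dx=26.4, dy=-10.4
d^2 = 26.4^2 + (-10.4)^2 = 805.12
d = sqrt(805.12) = 28.3746

28.3746


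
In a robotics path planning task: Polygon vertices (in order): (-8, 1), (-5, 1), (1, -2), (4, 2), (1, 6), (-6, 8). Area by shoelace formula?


Shoelace sum: ((-8)*1 - (-5)*1) + ((-5)*(-2) - 1*1) + (1*2 - 4*(-2)) + (4*6 - 1*2) + (1*8 - (-6)*6) + ((-6)*1 - (-8)*8)
= 140
Area = |140|/2 = 70

70


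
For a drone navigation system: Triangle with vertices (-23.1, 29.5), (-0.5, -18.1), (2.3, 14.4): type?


Side lengths squared: AB^2=2776.52, BC^2=1064.09, CA^2=873.17
Sorted: [873.17, 1064.09, 2776.52]
By sides: Scalene, By angles: Obtuse

Scalene, Obtuse


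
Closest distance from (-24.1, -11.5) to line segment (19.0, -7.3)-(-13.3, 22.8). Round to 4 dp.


Project P onto AB: t = 0.6493 (clamped to [0,1])
Closest point on segment: (-1.9729, 12.2444)
Distance: 32.4562

32.4562


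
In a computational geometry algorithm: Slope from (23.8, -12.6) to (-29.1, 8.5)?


slope = (y2-y1)/(x2-x1) = (8.5-(-12.6))/((-29.1)-23.8) = 21.1/(-52.9) = -0.3989

-0.3989


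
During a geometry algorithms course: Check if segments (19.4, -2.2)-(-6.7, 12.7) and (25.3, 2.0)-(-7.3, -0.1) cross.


Cross products: d1=124.53, d2=-416.02, d3=-197.53, d4=343.02
d1*d2 < 0 and d3*d4 < 0? yes

Yes, they intersect


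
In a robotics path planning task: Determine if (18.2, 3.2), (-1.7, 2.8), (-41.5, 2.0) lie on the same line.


Cross product: ((-1.7)-18.2)*(2-3.2) - (2.8-3.2)*((-41.5)-18.2)
= 0

Yes, collinear


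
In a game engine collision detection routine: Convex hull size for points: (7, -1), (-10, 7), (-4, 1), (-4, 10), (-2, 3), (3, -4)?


Convex hull vertices (CCW): (-10, 7), (-4, 1), (3, -4), (7, -1), (-4, 10)
Count = 5

5


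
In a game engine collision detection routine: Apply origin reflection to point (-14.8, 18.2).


Reflection over origin: (x,y) -> (-x,-y)
(-14.8, 18.2) -> (14.8, -18.2)

(14.8, -18.2)


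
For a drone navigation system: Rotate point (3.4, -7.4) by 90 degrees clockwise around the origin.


90° CW: (x,y) -> (y, -x)
(3.4,-7.4) -> (-7.4, -3.4)

(-7.4, -3.4)


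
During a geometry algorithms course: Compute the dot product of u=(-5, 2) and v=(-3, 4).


u . v = u_x*v_x + u_y*v_y = (-5)*(-3) + 2*4
= 15 + 8 = 23

23


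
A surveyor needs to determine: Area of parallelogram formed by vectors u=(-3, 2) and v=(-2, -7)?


|u x v| = |(-3)*(-7) - 2*(-2)|
= |21 - (-4)| = 25

25


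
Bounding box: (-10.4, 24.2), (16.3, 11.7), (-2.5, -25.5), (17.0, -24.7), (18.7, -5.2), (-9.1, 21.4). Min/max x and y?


x range: [-10.4, 18.7]
y range: [-25.5, 24.2]
Bounding box: (-10.4,-25.5) to (18.7,24.2)

(-10.4,-25.5) to (18.7,24.2)


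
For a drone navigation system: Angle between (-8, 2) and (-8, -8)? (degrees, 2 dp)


u.v = 48, |u| = sqrt(68) = 8.2462, |v| = sqrt(128) = 11.3137
cos(theta) = u.v/(|u||v|) = 48/sqrt(8704) = 0.514496
theta = acos(0.514496) = 59.04 degrees

59.04 degrees


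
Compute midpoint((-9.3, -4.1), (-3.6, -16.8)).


M = (((-9.3)+(-3.6))/2, ((-4.1)+(-16.8))/2)
= (-6.45, -10.45)

(-6.45, -10.45)


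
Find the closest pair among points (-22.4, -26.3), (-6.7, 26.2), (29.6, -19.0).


d(P0,P1) = 54.7973, d(P0,P2) = 52.5099, d(P1,P2) = 57.9718
Closest: P0 and P2

Closest pair: (-22.4, -26.3) and (29.6, -19.0), distance = 52.5099


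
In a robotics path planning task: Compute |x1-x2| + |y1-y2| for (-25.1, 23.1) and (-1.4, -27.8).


|(-25.1)-(-1.4)| + |23.1-(-27.8)| = 23.7 + 50.9 = 74.6

74.6


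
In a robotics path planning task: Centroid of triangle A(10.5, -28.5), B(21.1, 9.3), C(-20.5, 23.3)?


Centroid = ((x_A+x_B+x_C)/3, (y_A+y_B+y_C)/3)
= ((10.5+21.1+(-20.5))/3, ((-28.5)+9.3+23.3)/3)
= (3.7, 1.3667)

(3.7, 1.3667)


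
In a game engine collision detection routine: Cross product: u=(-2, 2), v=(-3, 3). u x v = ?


u x v = u_x*v_y - u_y*v_x = (-2)*3 - 2*(-3)
= (-6) - (-6) = 0

0


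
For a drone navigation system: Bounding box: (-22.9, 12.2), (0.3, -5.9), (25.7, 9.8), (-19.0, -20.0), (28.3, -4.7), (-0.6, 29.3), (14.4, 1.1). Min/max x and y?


x range: [-22.9, 28.3]
y range: [-20, 29.3]
Bounding box: (-22.9,-20) to (28.3,29.3)

(-22.9,-20) to (28.3,29.3)


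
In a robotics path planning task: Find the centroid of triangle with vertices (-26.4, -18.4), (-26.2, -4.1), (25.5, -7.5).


Centroid = ((x_A+x_B+x_C)/3, (y_A+y_B+y_C)/3)
= (((-26.4)+(-26.2)+25.5)/3, ((-18.4)+(-4.1)+(-7.5))/3)
= (-9.0333, -10)

(-9.0333, -10)


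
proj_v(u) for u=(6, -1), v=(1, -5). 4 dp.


u.v = 11, |v| = sqrt(26) = 5.099
Scalar projection = u.v / |v| = 11 / sqrt(26) = 2.1573

2.1573


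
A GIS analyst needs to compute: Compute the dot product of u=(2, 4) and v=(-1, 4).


u . v = u_x*v_x + u_y*v_y = 2*(-1) + 4*4
= (-2) + 16 = 14

14


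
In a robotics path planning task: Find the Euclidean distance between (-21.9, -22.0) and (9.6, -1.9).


dx=31.5, dy=20.1
d^2 = 31.5^2 + 20.1^2 = 1396.26
d = sqrt(1396.26) = 37.3666

37.3666


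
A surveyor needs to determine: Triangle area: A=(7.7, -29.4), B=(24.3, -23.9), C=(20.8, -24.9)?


Area = |x_A(y_B-y_C) + x_B(y_C-y_A) + x_C(y_A-y_B)|/2
= |7.7 + 109.35 + (-114.4)|/2
= 2.65/2 = 1.325

1.325


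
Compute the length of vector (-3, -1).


|u| = sqrt((-3)^2 + (-1)^2) = sqrt(10) = 3.1623

3.1623


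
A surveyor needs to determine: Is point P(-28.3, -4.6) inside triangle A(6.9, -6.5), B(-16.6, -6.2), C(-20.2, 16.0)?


Cross products: AB x AP = -34.09, BC x BP = 253.98, CA x CP = -740.51
All same sign? no

No, outside


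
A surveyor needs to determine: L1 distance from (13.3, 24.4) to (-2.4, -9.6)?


|13.3-(-2.4)| + |24.4-(-9.6)| = 15.7 + 34 = 49.7

49.7


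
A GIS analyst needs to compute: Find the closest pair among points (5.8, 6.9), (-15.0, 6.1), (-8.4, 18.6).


d(P0,P1) = 20.8154, d(P0,P2) = 18.3992, d(P1,P2) = 14.1354
Closest: P1 and P2

Closest pair: (-15.0, 6.1) and (-8.4, 18.6), distance = 14.1354


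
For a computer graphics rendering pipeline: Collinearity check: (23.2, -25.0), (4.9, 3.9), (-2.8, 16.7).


Cross product: (4.9-23.2)*(16.7-(-25)) - (3.9-(-25))*((-2.8)-23.2)
= -11.71

No, not collinear


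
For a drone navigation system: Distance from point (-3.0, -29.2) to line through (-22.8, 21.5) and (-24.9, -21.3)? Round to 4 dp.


|cross product| = 953.91
|line direction| = sqrt(1836.25) = 42.8515
Distance = 953.91/sqrt(1836.25) = 22.2608

22.2608


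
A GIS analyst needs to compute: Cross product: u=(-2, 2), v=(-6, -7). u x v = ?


u x v = u_x*v_y - u_y*v_x = (-2)*(-7) - 2*(-6)
= 14 - (-12) = 26

26


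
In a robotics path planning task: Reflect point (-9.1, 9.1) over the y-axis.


Reflection over y-axis: (x,y) -> (-x,y)
(-9.1, 9.1) -> (9.1, 9.1)

(9.1, 9.1)


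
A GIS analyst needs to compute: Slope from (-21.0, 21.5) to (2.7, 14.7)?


slope = (y2-y1)/(x2-x1) = (14.7-21.5)/(2.7-(-21)) = (-6.8)/23.7 = -0.2869

-0.2869


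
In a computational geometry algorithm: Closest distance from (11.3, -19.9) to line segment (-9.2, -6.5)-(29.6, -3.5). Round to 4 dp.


Project P onto AB: t = 0.4987 (clamped to [0,1])
Closest point on segment: (10.1482, -5.004)
Distance: 14.9405

14.9405


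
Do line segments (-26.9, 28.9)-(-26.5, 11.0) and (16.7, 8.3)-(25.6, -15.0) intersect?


Cross products: d1=-832.54, d2=-982.53, d3=772.2, d4=922.19
d1*d2 < 0 and d3*d4 < 0? no

No, they don't intersect


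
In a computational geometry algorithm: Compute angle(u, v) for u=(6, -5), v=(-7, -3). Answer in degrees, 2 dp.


u.v = -27, |u| = sqrt(61) = 7.8102, |v| = sqrt(58) = 7.6158
cos(theta) = u.v/(|u||v|) = -27/sqrt(3538) = -0.453926
theta = acos(-0.453926) = 117 degrees

117 degrees


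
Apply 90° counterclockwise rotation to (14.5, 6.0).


90° CCW: (x,y) -> (-y, x)
(14.5,6) -> (-6, 14.5)

(-6, 14.5)


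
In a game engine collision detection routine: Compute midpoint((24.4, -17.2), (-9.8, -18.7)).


M = ((24.4+(-9.8))/2, ((-17.2)+(-18.7))/2)
= (7.3, -17.95)

(7.3, -17.95)


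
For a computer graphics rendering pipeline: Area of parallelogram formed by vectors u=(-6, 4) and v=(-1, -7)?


|u x v| = |(-6)*(-7) - 4*(-1)|
= |42 - (-4)| = 46

46


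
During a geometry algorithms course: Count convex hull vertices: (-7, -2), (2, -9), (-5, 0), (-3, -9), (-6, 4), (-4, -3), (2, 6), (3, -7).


Convex hull vertices (CCW): (-7, -2), (-3, -9), (2, -9), (3, -7), (2, 6), (-6, 4)
Count = 6

6


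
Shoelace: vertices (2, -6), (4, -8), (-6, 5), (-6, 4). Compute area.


Shoelace sum: (2*(-8) - 4*(-6)) + (4*5 - (-6)*(-8)) + ((-6)*4 - (-6)*5) + ((-6)*(-6) - 2*4)
= 14
Area = |14|/2 = 7

7


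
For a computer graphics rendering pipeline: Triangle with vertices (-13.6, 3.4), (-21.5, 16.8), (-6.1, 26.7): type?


Side lengths squared: AB^2=241.97, BC^2=335.17, CA^2=599.14
Sorted: [241.97, 335.17, 599.14]
By sides: Scalene, By angles: Obtuse

Scalene, Obtuse


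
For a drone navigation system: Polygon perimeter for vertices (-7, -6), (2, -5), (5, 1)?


Sides: (-7, -6)->(2, -5): sqrt(82) = 9.055385, (2, -5)->(5, 1): sqrt(45) = 6.708204, (5, 1)->(-7, -6): sqrt(193) = 13.892444
Sum = 29.656033
Perimeter = 29.656

29.656


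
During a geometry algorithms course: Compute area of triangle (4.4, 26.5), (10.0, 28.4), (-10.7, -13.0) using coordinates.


Area = |x_A(y_B-y_C) + x_B(y_C-y_A) + x_C(y_A-y_B)|/2
= |182.16 + (-395) + 20.33|/2
= 192.51/2 = 96.255

96.255


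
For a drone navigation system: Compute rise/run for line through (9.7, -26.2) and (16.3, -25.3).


slope = (y2-y1)/(x2-x1) = ((-25.3)-(-26.2))/(16.3-9.7) = 0.9/6.6 = 0.1364

0.1364


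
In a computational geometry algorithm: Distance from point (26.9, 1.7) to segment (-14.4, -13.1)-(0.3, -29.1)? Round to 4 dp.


Project P onto AB: t = 0.7844 (clamped to [0,1])
Closest point on segment: (-2.8692, -25.6505)
Distance: 40.4259

40.4259


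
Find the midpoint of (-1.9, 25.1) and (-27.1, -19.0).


M = (((-1.9)+(-27.1))/2, (25.1+(-19))/2)
= (-14.5, 3.05)

(-14.5, 3.05)


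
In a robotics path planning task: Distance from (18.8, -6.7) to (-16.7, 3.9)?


dx=-35.5, dy=10.6
d^2 = (-35.5)^2 + 10.6^2 = 1372.61
d = sqrt(1372.61) = 37.0488

37.0488


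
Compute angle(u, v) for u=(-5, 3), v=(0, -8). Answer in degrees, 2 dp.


u.v = -24, |u| = sqrt(34) = 5.831, |v| = sqrt(64) = 8
cos(theta) = u.v/(|u||v|) = -24/sqrt(2176) = -0.514496
theta = acos(-0.514496) = 120.96 degrees

120.96 degrees


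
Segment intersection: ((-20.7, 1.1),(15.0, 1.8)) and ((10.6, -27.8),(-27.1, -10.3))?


Cross products: d1=-541.78, d2=-1192.92, d3=-1053.64, d4=-402.5
d1*d2 < 0 and d3*d4 < 0? no

No, they don't intersect


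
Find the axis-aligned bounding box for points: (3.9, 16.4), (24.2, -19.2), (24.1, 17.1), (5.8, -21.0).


x range: [3.9, 24.2]
y range: [-21, 17.1]
Bounding box: (3.9,-21) to (24.2,17.1)

(3.9,-21) to (24.2,17.1)


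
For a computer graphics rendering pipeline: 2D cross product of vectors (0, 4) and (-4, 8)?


u x v = u_x*v_y - u_y*v_x = 0*8 - 4*(-4)
= 0 - (-16) = 16

16


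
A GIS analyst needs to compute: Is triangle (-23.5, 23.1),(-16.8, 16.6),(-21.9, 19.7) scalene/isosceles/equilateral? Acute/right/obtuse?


Side lengths squared: AB^2=87.14, BC^2=35.62, CA^2=14.12
Sorted: [14.12, 35.62, 87.14]
By sides: Scalene, By angles: Obtuse

Scalene, Obtuse


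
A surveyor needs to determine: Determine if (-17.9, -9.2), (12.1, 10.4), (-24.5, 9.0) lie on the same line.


Cross product: (12.1-(-17.9))*(9-(-9.2)) - (10.4-(-9.2))*((-24.5)-(-17.9))
= 675.36

No, not collinear


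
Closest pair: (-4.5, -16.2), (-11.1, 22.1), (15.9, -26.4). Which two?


d(P0,P1) = 38.8645, d(P0,P2) = 22.8079, d(P1,P2) = 55.509
Closest: P0 and P2

Closest pair: (-4.5, -16.2) and (15.9, -26.4), distance = 22.8079


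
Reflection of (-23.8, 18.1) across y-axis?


Reflection over y-axis: (x,y) -> (-x,y)
(-23.8, 18.1) -> (23.8, 18.1)

(23.8, 18.1)


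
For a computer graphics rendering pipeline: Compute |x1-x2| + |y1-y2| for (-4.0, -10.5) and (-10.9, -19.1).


|(-4)-(-10.9)| + |(-10.5)-(-19.1)| = 6.9 + 8.6 = 15.5

15.5


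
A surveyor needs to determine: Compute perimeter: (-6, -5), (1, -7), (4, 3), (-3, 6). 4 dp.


Sides: (-6, -5)->(1, -7): sqrt(53) = 7.28011, (1, -7)->(4, 3): sqrt(109) = 10.440307, (4, 3)->(-3, 6): sqrt(58) = 7.615773, (-3, 6)->(-6, -5): sqrt(130) = 11.401754
Sum = 36.737944
Perimeter = 36.7379

36.7379


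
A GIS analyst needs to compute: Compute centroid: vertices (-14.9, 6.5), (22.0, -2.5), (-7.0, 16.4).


Centroid = ((x_A+x_B+x_C)/3, (y_A+y_B+y_C)/3)
= (((-14.9)+22+(-7))/3, (6.5+(-2.5)+16.4)/3)
= (0.0333, 6.8)

(0.0333, 6.8)


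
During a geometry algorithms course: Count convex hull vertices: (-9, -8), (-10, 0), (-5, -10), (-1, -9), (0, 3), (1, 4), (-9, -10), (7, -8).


Convex hull vertices (CCW): (-10, 0), (-9, -10), (-5, -10), (7, -8), (1, 4)
Count = 5

5


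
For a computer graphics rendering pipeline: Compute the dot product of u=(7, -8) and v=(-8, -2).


u . v = u_x*v_x + u_y*v_y = 7*(-8) + (-8)*(-2)
= (-56) + 16 = -40

-40


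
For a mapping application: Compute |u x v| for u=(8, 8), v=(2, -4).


|u x v| = |8*(-4) - 8*2|
= |(-32) - 16| = 48

48


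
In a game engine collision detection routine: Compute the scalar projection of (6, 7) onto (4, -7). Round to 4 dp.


u.v = -25, |v| = sqrt(65) = 8.0623
Scalar projection = u.v / |v| = -25 / sqrt(65) = -3.1009

-3.1009


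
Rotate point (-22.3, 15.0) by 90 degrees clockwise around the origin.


90° CW: (x,y) -> (y, -x)
(-22.3,15) -> (15, 22.3)

(15, 22.3)


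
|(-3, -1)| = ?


|u| = sqrt((-3)^2 + (-1)^2) = sqrt(10) = 3.1623

3.1623


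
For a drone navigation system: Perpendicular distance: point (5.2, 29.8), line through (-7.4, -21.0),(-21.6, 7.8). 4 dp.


|cross product| = 1084.24
|line direction| = sqrt(1031.08) = 32.1104
Distance = 1084.24/sqrt(1031.08) = 33.766

33.766


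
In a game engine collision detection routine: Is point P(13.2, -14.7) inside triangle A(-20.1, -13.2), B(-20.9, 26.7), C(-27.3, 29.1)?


Cross products: AB x AP = -1327.47, BC x BP = 183.12, CA x CP = 1397.79
All same sign? no

No, outside


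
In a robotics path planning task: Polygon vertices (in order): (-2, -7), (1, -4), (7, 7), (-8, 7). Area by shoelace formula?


Shoelace sum: ((-2)*(-4) - 1*(-7)) + (1*7 - 7*(-4)) + (7*7 - (-8)*7) + ((-8)*(-7) - (-2)*7)
= 225
Area = |225|/2 = 112.5

112.5


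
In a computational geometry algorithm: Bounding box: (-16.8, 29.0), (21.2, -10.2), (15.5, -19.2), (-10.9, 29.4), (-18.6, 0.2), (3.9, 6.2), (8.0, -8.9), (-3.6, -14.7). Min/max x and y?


x range: [-18.6, 21.2]
y range: [-19.2, 29.4]
Bounding box: (-18.6,-19.2) to (21.2,29.4)

(-18.6,-19.2) to (21.2,29.4)


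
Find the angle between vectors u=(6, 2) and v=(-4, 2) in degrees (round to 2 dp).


u.v = -20, |u| = sqrt(40) = 6.3246, |v| = sqrt(20) = 4.4721
cos(theta) = u.v/(|u||v|) = -20/sqrt(800) = -0.707107
theta = acos(-0.707107) = 135 degrees

135 degrees


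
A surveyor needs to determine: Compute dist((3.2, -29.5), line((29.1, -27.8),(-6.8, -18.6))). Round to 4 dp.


|cross product| = 299.31
|line direction| = sqrt(1373.45) = 37.0601
Distance = 299.31/sqrt(1373.45) = 8.0763

8.0763
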